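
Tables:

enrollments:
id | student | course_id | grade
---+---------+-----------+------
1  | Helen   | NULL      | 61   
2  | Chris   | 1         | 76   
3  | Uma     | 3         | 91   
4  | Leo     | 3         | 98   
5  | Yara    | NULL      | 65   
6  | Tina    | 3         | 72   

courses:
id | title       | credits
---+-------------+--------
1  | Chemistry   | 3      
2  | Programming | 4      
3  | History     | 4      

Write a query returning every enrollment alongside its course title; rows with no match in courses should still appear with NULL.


LEFT JOIN keeps every row from enrollments (the left table); where course_id has no match in courses, the course columns become NULL. Walk through each enrollment:
  - enrollment 1 (Helen): course_id=NULL, no match -> kept with NULL
  - enrollment 2 (Chris): course_id=1 -> matches Chemistry
  - enrollment 3 (Uma): course_id=3 -> matches History
  - enrollment 4 (Leo): course_id=3 -> matches History
  - enrollment 5 (Yara): course_id=NULL, no match -> kept with NULL
  - enrollment 6 (Tina): course_id=3 -> matches History
All 6 rows appear; 2 have NULL course.

SQL:
SELECT a.student, b.title AS course
FROM enrollments a
LEFT JOIN courses b ON a.course_id = b.id

Result:
student | course   
--------+----------
Helen   | NULL     
Chris   | Chemistry
Uma     | History  
Leo     | History  
Yara    | NULL     
Tina    | History  


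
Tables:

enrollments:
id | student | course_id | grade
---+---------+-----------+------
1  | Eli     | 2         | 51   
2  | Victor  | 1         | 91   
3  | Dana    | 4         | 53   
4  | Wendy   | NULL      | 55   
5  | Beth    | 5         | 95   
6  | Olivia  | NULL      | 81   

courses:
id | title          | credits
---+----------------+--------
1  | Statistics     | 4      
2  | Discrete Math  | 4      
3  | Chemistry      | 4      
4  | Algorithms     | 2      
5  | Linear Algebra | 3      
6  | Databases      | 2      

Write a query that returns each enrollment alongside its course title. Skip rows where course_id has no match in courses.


INNER JOIN keeps only enrollments rows whose course_id matches an id in courses. Walk through each enrollment:
  - enrollment 1 (Eli): course_id=2 -> matches Discrete Math
  - enrollment 2 (Victor): course_id=1 -> matches Statistics
  - enrollment 3 (Dana): course_id=4 -> matches Algorithms
  - enrollment 4 (Wendy): course_id=NULL, no match -> dropped
  - enrollment 5 (Beth): course_id=5 -> matches Linear Algebra
  - enrollment 6 (Olivia): course_id=NULL, no match -> dropped
So 2 of 6 rows are dropped.

SQL:
SELECT a.student, b.title AS course
FROM enrollments a
INNER JOIN courses b ON a.course_id = b.id

Result:
student | course        
--------+---------------
Eli     | Discrete Math 
Victor  | Statistics    
Dana    | Algorithms    
Beth    | Linear Algebra


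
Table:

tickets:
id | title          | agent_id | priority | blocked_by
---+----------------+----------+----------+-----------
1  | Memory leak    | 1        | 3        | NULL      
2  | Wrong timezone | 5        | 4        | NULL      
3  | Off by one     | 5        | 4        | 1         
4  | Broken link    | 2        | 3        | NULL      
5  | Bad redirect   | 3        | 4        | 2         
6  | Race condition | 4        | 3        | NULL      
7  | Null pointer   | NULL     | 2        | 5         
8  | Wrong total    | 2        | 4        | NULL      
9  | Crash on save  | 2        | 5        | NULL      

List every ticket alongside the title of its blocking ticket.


This is a self-join: tickets is joined to a second copy of itself, matching each row's blocked_by to another row's id. Use LEFT JOIN so rows with blocked_by=NULL are kept.
  - ticket 1 (Memory leak): blocked_by=NULL -> NULL
  - ticket 2 (Wrong timezone): blocked_by=NULL -> NULL
  - ticket 3 (Off by one): blocked_by=1 -> Memory leak
  - ticket 4 (Broken link): blocked_by=NULL -> NULL
  - ticket 5 (Bad redirect): blocked_by=2 -> Wrong timezone
  - ticket 6 (Race condition): blocked_by=NULL -> NULL
  - ticket 7 (Null pointer): blocked_by=5 -> Bad redirect
  - ticket 8 (Wrong total): blocked_by=NULL -> NULL
  - ticket 9 (Crash on save): blocked_by=NULL -> NULL

SQL:
SELECT a.title AS item, b.title AS blocked_by
FROM tickets a
LEFT JOIN tickets b ON a.blocked_by = b.id

Result:
item           | blocked_by    
---------------+---------------
Memory leak    | NULL          
Wrong timezone | NULL          
Off by one     | Memory leak   
Broken link    | NULL          
Bad redirect   | Wrong timezone
Race condition | NULL          
Null pointer   | Bad redirect  
Wrong total    | NULL          
Crash on save  | NULL          


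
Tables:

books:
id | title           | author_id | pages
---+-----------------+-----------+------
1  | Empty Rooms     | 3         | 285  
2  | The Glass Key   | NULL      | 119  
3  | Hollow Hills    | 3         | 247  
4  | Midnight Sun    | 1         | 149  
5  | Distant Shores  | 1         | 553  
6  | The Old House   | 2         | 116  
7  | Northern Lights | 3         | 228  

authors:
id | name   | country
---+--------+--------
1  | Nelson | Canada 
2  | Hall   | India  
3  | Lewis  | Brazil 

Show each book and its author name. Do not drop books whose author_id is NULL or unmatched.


LEFT JOIN keeps every row from books (the left table); where author_id has no match in authors, the author columns become NULL. Walk through each book:
  - book 1 (Empty Rooms): author_id=3 -> matches Lewis
  - book 2 (The Glass Key): author_id=NULL, no match -> kept with NULL
  - book 3 (Hollow Hills): author_id=3 -> matches Lewis
  - book 4 (Midnight Sun): author_id=1 -> matches Nelson
  - book 5 (Distant Shores): author_id=1 -> matches Nelson
  - book 6 (The Old House): author_id=2 -> matches Hall
  - book 7 (Northern Lights): author_id=3 -> matches Lewis
All 7 rows appear; 1 has NULL author.

SQL:
SELECT a.title, b.name AS author
FROM books a
LEFT JOIN authors b ON a.author_id = b.id

Result:
title           | author
----------------+-------
Empty Rooms     | Lewis 
The Glass Key   | NULL  
Hollow Hills    | Lewis 
Midnight Sun    | Nelson
Distant Shores  | Nelson
The Old House   | Hall  
Northern Lights | Lewis 


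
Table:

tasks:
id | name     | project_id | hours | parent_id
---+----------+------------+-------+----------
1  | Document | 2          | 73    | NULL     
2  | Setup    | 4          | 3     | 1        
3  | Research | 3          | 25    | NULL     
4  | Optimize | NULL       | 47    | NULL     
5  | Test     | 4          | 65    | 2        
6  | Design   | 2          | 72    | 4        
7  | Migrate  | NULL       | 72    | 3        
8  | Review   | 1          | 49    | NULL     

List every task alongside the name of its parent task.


This is a self-join: tasks is joined to a second copy of itself, matching each row's parent_id to another row's id. Use LEFT JOIN so rows with parent_id=NULL are kept.
  - task 1 (Document): parent_id=NULL -> NULL
  - task 2 (Setup): parent_id=1 -> Document
  - task 3 (Research): parent_id=NULL -> NULL
  - task 4 (Optimize): parent_id=NULL -> NULL
  - task 5 (Test): parent_id=2 -> Setup
  - task 6 (Design): parent_id=4 -> Optimize
  - task 7 (Migrate): parent_id=3 -> Research
  - task 8 (Review): parent_id=NULL -> NULL

SQL:
SELECT a.name AS item, b.name AS parent
FROM tasks a
LEFT JOIN tasks b ON a.parent_id = b.id

Result:
item     | parent  
---------+---------
Document | NULL    
Setup    | Document
Research | NULL    
Optimize | NULL    
Test     | Setup   
Design   | Optimize
Migrate  | Research
Review   | NULL    


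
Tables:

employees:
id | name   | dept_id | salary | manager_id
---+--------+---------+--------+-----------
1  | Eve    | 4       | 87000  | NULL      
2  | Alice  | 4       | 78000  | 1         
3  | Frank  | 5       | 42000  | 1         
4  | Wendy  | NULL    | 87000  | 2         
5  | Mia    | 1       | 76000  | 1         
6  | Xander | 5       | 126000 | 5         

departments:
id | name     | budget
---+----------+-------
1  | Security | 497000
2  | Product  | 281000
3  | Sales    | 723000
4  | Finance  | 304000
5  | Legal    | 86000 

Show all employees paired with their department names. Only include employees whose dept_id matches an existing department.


INNER JOIN keeps only employees rows whose dept_id matches an id in departments. Walk through each employee:
  - employee 1 (Eve): dept_id=4 -> matches Finance
  - employee 2 (Alice): dept_id=4 -> matches Finance
  - employee 3 (Frank): dept_id=5 -> matches Legal
  - employee 4 (Wendy): dept_id=NULL, no match -> dropped
  - employee 5 (Mia): dept_id=1 -> matches Security
  - employee 6 (Xander): dept_id=5 -> matches Legal
So 1 of 6 rows is dropped.

SQL:
SELECT a.name, b.name AS department
FROM employees a
INNER JOIN departments b ON a.dept_id = b.id

Result:
name   | department
-------+-----------
Eve    | Finance   
Alice  | Finance   
Frank  | Legal     
Mia    | Security  
Xander | Legal     


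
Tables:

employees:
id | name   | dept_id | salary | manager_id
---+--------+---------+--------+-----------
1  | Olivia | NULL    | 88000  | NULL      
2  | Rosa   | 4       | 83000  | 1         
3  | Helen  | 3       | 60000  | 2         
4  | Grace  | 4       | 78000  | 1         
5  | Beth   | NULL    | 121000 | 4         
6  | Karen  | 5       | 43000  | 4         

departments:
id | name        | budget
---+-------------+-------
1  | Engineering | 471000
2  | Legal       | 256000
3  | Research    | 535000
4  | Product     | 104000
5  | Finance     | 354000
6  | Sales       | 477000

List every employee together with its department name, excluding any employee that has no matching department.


INNER JOIN keeps only employees rows whose dept_id matches an id in departments. Walk through each employee:
  - employee 1 (Olivia): dept_id=NULL, no match -> dropped
  - employee 2 (Rosa): dept_id=4 -> matches Product
  - employee 3 (Helen): dept_id=3 -> matches Research
  - employee 4 (Grace): dept_id=4 -> matches Product
  - employee 5 (Beth): dept_id=NULL, no match -> dropped
  - employee 6 (Karen): dept_id=5 -> matches Finance
So 2 of 6 rows are dropped.

SQL:
SELECT a.name, b.name AS department
FROM employees a
INNER JOIN departments b ON a.dept_id = b.id

Result:
name  | department
------+-----------
Rosa  | Product   
Helen | Research  
Grace | Product   
Karen | Finance   


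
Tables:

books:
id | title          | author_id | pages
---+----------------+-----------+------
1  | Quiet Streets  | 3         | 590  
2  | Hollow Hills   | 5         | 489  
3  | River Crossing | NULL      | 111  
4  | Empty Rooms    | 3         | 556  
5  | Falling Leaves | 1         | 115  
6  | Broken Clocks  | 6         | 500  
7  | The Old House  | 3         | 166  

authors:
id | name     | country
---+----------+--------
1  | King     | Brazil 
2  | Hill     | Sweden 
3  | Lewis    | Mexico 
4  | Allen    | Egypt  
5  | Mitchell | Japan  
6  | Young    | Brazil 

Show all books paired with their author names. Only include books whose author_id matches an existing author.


INNER JOIN keeps only books rows whose author_id matches an id in authors. Walk through each book:
  - book 1 (Quiet Streets): author_id=3 -> matches Lewis
  - book 2 (Hollow Hills): author_id=5 -> matches Mitchell
  - book 3 (River Crossing): author_id=NULL, no match -> dropped
  - book 4 (Empty Rooms): author_id=3 -> matches Lewis
  - book 5 (Falling Leaves): author_id=1 -> matches King
  - book 6 (Broken Clocks): author_id=6 -> matches Young
  - book 7 (The Old House): author_id=3 -> matches Lewis
So 1 of 7 rows is dropped.

SQL:
SELECT a.title, b.name AS author
FROM books a
INNER JOIN authors b ON a.author_id = b.id

Result:
title          | author  
---------------+---------
Quiet Streets  | Lewis   
Hollow Hills   | Mitchell
Empty Rooms    | Lewis   
Falling Leaves | King    
Broken Clocks  | Young   
The Old House  | Lewis   


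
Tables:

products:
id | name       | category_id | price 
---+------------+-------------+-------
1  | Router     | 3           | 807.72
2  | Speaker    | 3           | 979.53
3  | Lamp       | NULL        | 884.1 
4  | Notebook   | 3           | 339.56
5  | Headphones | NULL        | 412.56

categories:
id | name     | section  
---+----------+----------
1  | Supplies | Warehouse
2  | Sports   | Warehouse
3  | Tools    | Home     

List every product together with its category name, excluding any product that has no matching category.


INNER JOIN keeps only products rows whose category_id matches an id in categories. Walk through each product:
  - product 1 (Router): category_id=3 -> matches Tools
  - product 2 (Speaker): category_id=3 -> matches Tools
  - product 3 (Lamp): category_id=NULL, no match -> dropped
  - product 4 (Notebook): category_id=3 -> matches Tools
  - product 5 (Headphones): category_id=NULL, no match -> dropped
So 2 of 5 rows are dropped.

SQL:
SELECT a.name, b.name AS category
FROM products a
INNER JOIN categories b ON a.category_id = b.id

Result:
name     | category
---------+---------
Router   | Tools   
Speaker  | Tools   
Notebook | Tools   


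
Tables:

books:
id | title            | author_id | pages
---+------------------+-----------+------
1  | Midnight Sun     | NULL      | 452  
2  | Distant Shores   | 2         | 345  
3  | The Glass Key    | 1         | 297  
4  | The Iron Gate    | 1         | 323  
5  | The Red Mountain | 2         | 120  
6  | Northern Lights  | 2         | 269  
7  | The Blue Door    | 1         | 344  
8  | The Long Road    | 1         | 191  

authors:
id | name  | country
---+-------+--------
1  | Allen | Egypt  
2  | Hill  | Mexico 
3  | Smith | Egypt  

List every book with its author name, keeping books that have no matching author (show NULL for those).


LEFT JOIN keeps every row from books (the left table); where author_id has no match in authors, the author columns become NULL. Walk through each book:
  - book 1 (Midnight Sun): author_id=NULL, no match -> kept with NULL
  - book 2 (Distant Shores): author_id=2 -> matches Hill
  - book 3 (The Glass Key): author_id=1 -> matches Allen
  - book 4 (The Iron Gate): author_id=1 -> matches Allen
  - book 5 (The Red Mountain): author_id=2 -> matches Hill
  - book 6 (Northern Lights): author_id=2 -> matches Hill
  - book 7 (The Blue Door): author_id=1 -> matches Allen
  - book 8 (The Long Road): author_id=1 -> matches Allen
All 8 rows appear; 1 has NULL author.

SQL:
SELECT a.title, b.name AS author
FROM books a
LEFT JOIN authors b ON a.author_id = b.id

Result:
title            | author
-----------------+-------
Midnight Sun     | NULL  
Distant Shores   | Hill  
The Glass Key    | Allen 
The Iron Gate    | Allen 
The Red Mountain | Hill  
Northern Lights  | Hill  
The Blue Door    | Allen 
The Long Road    | Allen 


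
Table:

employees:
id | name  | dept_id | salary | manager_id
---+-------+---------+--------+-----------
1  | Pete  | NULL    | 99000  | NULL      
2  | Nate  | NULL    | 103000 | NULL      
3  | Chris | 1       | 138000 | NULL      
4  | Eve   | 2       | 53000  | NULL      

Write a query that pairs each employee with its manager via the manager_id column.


This is a self-join: employees is joined to a second copy of itself, matching each row's manager_id to another row's id. Use LEFT JOIN so rows with manager_id=NULL are kept.
  - employee 1 (Pete): manager_id=NULL -> NULL
  - employee 2 (Nate): manager_id=NULL -> NULL
  - employee 3 (Chris): manager_id=NULL -> NULL
  - employee 4 (Eve): manager_id=NULL -> NULL

SQL:
SELECT a.name AS item, b.name AS manager
FROM employees a
LEFT JOIN employees b ON a.manager_id = b.id

Result:
item  | manager
------+--------
Pete  | NULL   
Nate  | NULL   
Chris | NULL   
Eve   | NULL   


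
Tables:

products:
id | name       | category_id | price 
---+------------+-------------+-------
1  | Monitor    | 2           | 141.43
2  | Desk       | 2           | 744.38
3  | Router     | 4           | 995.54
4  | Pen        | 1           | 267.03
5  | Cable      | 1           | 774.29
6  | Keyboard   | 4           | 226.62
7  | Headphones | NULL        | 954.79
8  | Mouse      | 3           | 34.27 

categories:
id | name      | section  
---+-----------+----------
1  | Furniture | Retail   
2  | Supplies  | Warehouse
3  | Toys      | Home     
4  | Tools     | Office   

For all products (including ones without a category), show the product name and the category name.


LEFT JOIN keeps every row from products (the left table); where category_id has no match in categories, the category columns become NULL. Walk through each product:
  - product 1 (Monitor): category_id=2 -> matches Supplies
  - product 2 (Desk): category_id=2 -> matches Supplies
  - product 3 (Router): category_id=4 -> matches Tools
  - product 4 (Pen): category_id=1 -> matches Furniture
  - product 5 (Cable): category_id=1 -> matches Furniture
  - product 6 (Keyboard): category_id=4 -> matches Tools
  - product 7 (Headphones): category_id=NULL, no match -> kept with NULL
  - product 8 (Mouse): category_id=3 -> matches Toys
All 8 rows appear; 1 has NULL category.

SQL:
SELECT a.name, b.name AS category
FROM products a
LEFT JOIN categories b ON a.category_id = b.id

Result:
name       | category 
-----------+----------
Monitor    | Supplies 
Desk       | Supplies 
Router     | Tools    
Pen        | Furniture
Cable      | Furniture
Keyboard   | Tools    
Headphones | NULL     
Mouse      | Toys     


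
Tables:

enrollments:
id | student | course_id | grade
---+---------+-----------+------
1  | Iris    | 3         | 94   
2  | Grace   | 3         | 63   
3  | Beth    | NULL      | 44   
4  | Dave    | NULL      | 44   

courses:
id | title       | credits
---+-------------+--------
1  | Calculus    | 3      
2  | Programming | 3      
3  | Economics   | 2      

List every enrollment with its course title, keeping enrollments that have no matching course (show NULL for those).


LEFT JOIN keeps every row from enrollments (the left table); where course_id has no match in courses, the course columns become NULL. Walk through each enrollment:
  - enrollment 1 (Iris): course_id=3 -> matches Economics
  - enrollment 2 (Grace): course_id=3 -> matches Economics
  - enrollment 3 (Beth): course_id=NULL, no match -> kept with NULL
  - enrollment 4 (Dave): course_id=NULL, no match -> kept with NULL
All 4 rows appear; 2 have NULL course.

SQL:
SELECT a.student, b.title AS course
FROM enrollments a
LEFT JOIN courses b ON a.course_id = b.id

Result:
student | course   
--------+----------
Iris    | Economics
Grace   | Economics
Beth    | NULL     
Dave    | NULL     


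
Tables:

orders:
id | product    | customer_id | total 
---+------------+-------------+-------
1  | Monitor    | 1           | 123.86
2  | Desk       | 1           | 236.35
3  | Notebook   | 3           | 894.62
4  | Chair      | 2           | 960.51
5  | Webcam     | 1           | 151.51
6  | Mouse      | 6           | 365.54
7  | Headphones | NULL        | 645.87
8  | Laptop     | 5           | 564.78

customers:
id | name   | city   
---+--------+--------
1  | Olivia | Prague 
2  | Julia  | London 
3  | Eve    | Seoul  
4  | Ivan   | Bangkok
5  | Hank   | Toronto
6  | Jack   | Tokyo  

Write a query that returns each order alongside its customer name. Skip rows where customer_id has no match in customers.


INNER JOIN keeps only orders rows whose customer_id matches an id in customers. Walk through each order:
  - order 1 (Monitor): customer_id=1 -> matches Olivia
  - order 2 (Desk): customer_id=1 -> matches Olivia
  - order 3 (Notebook): customer_id=3 -> matches Eve
  - order 4 (Chair): customer_id=2 -> matches Julia
  - order 5 (Webcam): customer_id=1 -> matches Olivia
  - order 6 (Mouse): customer_id=6 -> matches Jack
  - order 7 (Headphones): customer_id=NULL, no match -> dropped
  - order 8 (Laptop): customer_id=5 -> matches Hank
So 1 of 8 rows is dropped.

SQL:
SELECT a.product, b.name AS customer
FROM orders a
INNER JOIN customers b ON a.customer_id = b.id

Result:
product  | customer
---------+---------
Monitor  | Olivia  
Desk     | Olivia  
Notebook | Eve     
Chair    | Julia   
Webcam   | Olivia  
Mouse    | Jack    
Laptop   | Hank    


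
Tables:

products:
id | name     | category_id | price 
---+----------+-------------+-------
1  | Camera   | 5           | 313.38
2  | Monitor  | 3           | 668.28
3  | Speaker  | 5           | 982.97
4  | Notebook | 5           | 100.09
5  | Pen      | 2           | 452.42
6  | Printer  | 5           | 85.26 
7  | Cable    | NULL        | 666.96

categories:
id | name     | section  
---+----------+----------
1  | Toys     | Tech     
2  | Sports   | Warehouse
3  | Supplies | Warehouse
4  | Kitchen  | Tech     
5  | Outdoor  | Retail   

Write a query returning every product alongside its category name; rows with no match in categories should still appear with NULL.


LEFT JOIN keeps every row from products (the left table); where category_id has no match in categories, the category columns become NULL. Walk through each product:
  - product 1 (Camera): category_id=5 -> matches Outdoor
  - product 2 (Monitor): category_id=3 -> matches Supplies
  - product 3 (Speaker): category_id=5 -> matches Outdoor
  - product 4 (Notebook): category_id=5 -> matches Outdoor
  - product 5 (Pen): category_id=2 -> matches Sports
  - product 6 (Printer): category_id=5 -> matches Outdoor
  - product 7 (Cable): category_id=NULL, no match -> kept with NULL
All 7 rows appear; 1 has NULL category.

SQL:
SELECT a.name, b.name AS category
FROM products a
LEFT JOIN categories b ON a.category_id = b.id

Result:
name     | category
---------+---------
Camera   | Outdoor 
Monitor  | Supplies
Speaker  | Outdoor 
Notebook | Outdoor 
Pen      | Sports  
Printer  | Outdoor 
Cable    | NULL    


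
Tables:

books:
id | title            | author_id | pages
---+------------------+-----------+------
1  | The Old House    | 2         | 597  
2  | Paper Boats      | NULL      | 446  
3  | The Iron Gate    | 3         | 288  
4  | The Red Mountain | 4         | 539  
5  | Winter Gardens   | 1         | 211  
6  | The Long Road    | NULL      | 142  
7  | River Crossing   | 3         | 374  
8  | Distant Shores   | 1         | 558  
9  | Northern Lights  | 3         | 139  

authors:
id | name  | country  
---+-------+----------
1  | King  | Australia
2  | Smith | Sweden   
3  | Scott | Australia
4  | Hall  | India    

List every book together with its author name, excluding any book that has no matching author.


INNER JOIN keeps only books rows whose author_id matches an id in authors. Walk through each book:
  - book 1 (The Old House): author_id=2 -> matches Smith
  - book 2 (Paper Boats): author_id=NULL, no match -> dropped
  - book 3 (The Iron Gate): author_id=3 -> matches Scott
  - book 4 (The Red Mountain): author_id=4 -> matches Hall
  - book 5 (Winter Gardens): author_id=1 -> matches King
  - book 6 (The Long Road): author_id=NULL, no match -> dropped
  - book 7 (River Crossing): author_id=3 -> matches Scott
  - book 8 (Distant Shores): author_id=1 -> matches King
  - book 9 (Northern Lights): author_id=3 -> matches Scott
So 2 of 9 rows are dropped.

SQL:
SELECT a.title, b.name AS author
FROM books a
INNER JOIN authors b ON a.author_id = b.id

Result:
title            | author
-----------------+-------
The Old House    | Smith 
The Iron Gate    | Scott 
The Red Mountain | Hall  
Winter Gardens   | King  
River Crossing   | Scott 
Distant Shores   | King  
Northern Lights  | Scott 


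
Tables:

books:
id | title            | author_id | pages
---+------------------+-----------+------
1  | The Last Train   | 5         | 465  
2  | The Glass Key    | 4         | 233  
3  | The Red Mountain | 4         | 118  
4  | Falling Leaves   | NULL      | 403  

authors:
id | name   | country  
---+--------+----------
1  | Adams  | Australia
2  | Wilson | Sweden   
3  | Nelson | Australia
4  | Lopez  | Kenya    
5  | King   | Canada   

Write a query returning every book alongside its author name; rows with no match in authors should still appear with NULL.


LEFT JOIN keeps every row from books (the left table); where author_id has no match in authors, the author columns become NULL. Walk through each book:
  - book 1 (The Last Train): author_id=5 -> matches King
  - book 2 (The Glass Key): author_id=4 -> matches Lopez
  - book 3 (The Red Mountain): author_id=4 -> matches Lopez
  - book 4 (Falling Leaves): author_id=NULL, no match -> kept with NULL
All 4 rows appear; 1 has NULL author.

SQL:
SELECT a.title, b.name AS author
FROM books a
LEFT JOIN authors b ON a.author_id = b.id

Result:
title            | author
-----------------+-------
The Last Train   | King  
The Glass Key    | Lopez 
The Red Mountain | Lopez 
Falling Leaves   | NULL  


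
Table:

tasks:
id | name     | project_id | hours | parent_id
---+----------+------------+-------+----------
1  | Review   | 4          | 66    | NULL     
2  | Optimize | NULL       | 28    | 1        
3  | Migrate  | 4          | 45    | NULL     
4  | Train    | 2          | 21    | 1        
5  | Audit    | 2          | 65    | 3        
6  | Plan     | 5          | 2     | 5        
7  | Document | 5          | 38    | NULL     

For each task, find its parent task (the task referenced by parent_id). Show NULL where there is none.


This is a self-join: tasks is joined to a second copy of itself, matching each row's parent_id to another row's id. Use LEFT JOIN so rows with parent_id=NULL are kept.
  - task 1 (Review): parent_id=NULL -> NULL
  - task 2 (Optimize): parent_id=1 -> Review
  - task 3 (Migrate): parent_id=NULL -> NULL
  - task 4 (Train): parent_id=1 -> Review
  - task 5 (Audit): parent_id=3 -> Migrate
  - task 6 (Plan): parent_id=5 -> Audit
  - task 7 (Document): parent_id=NULL -> NULL

SQL:
SELECT a.name AS item, b.name AS parent
FROM tasks a
LEFT JOIN tasks b ON a.parent_id = b.id

Result:
item     | parent 
---------+--------
Review   | NULL   
Optimize | Review 
Migrate  | NULL   
Train    | Review 
Audit    | Migrate
Plan     | Audit  
Document | NULL   


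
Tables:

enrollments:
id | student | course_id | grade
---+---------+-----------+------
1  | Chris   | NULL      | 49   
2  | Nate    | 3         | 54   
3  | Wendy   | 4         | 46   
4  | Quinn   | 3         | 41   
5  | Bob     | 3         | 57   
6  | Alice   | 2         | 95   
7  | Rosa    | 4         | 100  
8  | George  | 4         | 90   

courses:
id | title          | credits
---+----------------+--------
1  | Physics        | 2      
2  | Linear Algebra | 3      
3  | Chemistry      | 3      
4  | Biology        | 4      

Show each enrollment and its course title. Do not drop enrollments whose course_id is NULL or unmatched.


LEFT JOIN keeps every row from enrollments (the left table); where course_id has no match in courses, the course columns become NULL. Walk through each enrollment:
  - enrollment 1 (Chris): course_id=NULL, no match -> kept with NULL
  - enrollment 2 (Nate): course_id=3 -> matches Chemistry
  - enrollment 3 (Wendy): course_id=4 -> matches Biology
  - enrollment 4 (Quinn): course_id=3 -> matches Chemistry
  - enrollment 5 (Bob): course_id=3 -> matches Chemistry
  - enrollment 6 (Alice): course_id=2 -> matches Linear Algebra
  - enrollment 7 (Rosa): course_id=4 -> matches Biology
  - enrollment 8 (George): course_id=4 -> matches Biology
All 8 rows appear; 1 has NULL course.

SQL:
SELECT a.student, b.title AS course
FROM enrollments a
LEFT JOIN courses b ON a.course_id = b.id

Result:
student | course        
--------+---------------
Chris   | NULL          
Nate    | Chemistry     
Wendy   | Biology       
Quinn   | Chemistry     
Bob     | Chemistry     
Alice   | Linear Algebra
Rosa    | Biology       
George  | Biology       


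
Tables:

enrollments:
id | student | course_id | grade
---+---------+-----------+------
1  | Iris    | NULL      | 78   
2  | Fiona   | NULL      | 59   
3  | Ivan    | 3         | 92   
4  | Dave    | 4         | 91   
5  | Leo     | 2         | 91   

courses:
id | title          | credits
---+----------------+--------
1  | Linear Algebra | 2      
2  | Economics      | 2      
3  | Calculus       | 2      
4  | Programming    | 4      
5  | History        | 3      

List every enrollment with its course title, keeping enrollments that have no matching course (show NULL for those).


LEFT JOIN keeps every row from enrollments (the left table); where course_id has no match in courses, the course columns become NULL. Walk through each enrollment:
  - enrollment 1 (Iris): course_id=NULL, no match -> kept with NULL
  - enrollment 2 (Fiona): course_id=NULL, no match -> kept with NULL
  - enrollment 3 (Ivan): course_id=3 -> matches Calculus
  - enrollment 4 (Dave): course_id=4 -> matches Programming
  - enrollment 5 (Leo): course_id=2 -> matches Economics
All 5 rows appear; 2 have NULL course.

SQL:
SELECT a.student, b.title AS course
FROM enrollments a
LEFT JOIN courses b ON a.course_id = b.id

Result:
student | course     
--------+------------
Iris    | NULL       
Fiona   | NULL       
Ivan    | Calculus   
Dave    | Programming
Leo     | Economics  


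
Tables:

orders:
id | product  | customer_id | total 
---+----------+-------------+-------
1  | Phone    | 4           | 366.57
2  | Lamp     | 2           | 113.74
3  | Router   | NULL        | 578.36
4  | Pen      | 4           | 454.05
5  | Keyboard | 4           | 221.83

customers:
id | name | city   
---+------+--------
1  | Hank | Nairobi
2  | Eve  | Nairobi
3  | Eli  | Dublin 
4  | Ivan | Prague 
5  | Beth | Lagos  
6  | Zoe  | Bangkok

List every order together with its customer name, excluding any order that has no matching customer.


INNER JOIN keeps only orders rows whose customer_id matches an id in customers. Walk through each order:
  - order 1 (Phone): customer_id=4 -> matches Ivan
  - order 2 (Lamp): customer_id=2 -> matches Eve
  - order 3 (Router): customer_id=NULL, no match -> dropped
  - order 4 (Pen): customer_id=4 -> matches Ivan
  - order 5 (Keyboard): customer_id=4 -> matches Ivan
So 1 of 5 rows is dropped.

SQL:
SELECT a.product, b.name AS customer
FROM orders a
INNER JOIN customers b ON a.customer_id = b.id

Result:
product  | customer
---------+---------
Phone    | Ivan    
Lamp     | Eve     
Pen      | Ivan    
Keyboard | Ivan    


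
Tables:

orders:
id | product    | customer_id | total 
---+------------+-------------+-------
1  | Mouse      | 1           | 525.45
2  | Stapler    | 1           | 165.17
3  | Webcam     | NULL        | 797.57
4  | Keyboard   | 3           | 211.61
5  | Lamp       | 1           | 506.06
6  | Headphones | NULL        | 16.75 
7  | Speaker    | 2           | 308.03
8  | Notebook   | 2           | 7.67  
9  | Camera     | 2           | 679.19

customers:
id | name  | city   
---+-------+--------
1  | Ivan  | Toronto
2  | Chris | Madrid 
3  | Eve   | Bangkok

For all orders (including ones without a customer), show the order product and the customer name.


LEFT JOIN keeps every row from orders (the left table); where customer_id has no match in customers, the customer columns become NULL. Walk through each order:
  - order 1 (Mouse): customer_id=1 -> matches Ivan
  - order 2 (Stapler): customer_id=1 -> matches Ivan
  - order 3 (Webcam): customer_id=NULL, no match -> kept with NULL
  - order 4 (Keyboard): customer_id=3 -> matches Eve
  - order 5 (Lamp): customer_id=1 -> matches Ivan
  - order 6 (Headphones): customer_id=NULL, no match -> kept with NULL
  - order 7 (Speaker): customer_id=2 -> matches Chris
  - order 8 (Notebook): customer_id=2 -> matches Chris
  - order 9 (Camera): customer_id=2 -> matches Chris
All 9 rows appear; 2 have NULL customer.

SQL:
SELECT a.product, b.name AS customer
FROM orders a
LEFT JOIN customers b ON a.customer_id = b.id

Result:
product    | customer
-----------+---------
Mouse      | Ivan    
Stapler    | Ivan    
Webcam     | NULL    
Keyboard   | Eve     
Lamp       | Ivan    
Headphones | NULL    
Speaker    | Chris   
Notebook   | Chris   
Camera     | Chris   


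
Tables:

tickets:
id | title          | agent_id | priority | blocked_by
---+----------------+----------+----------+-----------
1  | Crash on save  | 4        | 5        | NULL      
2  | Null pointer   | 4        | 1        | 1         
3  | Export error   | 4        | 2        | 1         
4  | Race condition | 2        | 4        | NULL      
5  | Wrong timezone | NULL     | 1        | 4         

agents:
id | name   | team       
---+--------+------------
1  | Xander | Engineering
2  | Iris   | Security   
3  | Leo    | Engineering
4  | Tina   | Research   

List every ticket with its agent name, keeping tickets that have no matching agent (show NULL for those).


LEFT JOIN keeps every row from tickets (the left table); where agent_id has no match in agents, the agent columns become NULL. Walk through each ticket:
  - ticket 1 (Crash on save): agent_id=4 -> matches Tina
  - ticket 2 (Null pointer): agent_id=4 -> matches Tina
  - ticket 3 (Export error): agent_id=4 -> matches Tina
  - ticket 4 (Race condition): agent_id=2 -> matches Iris
  - ticket 5 (Wrong timezone): agent_id=NULL, no match -> kept with NULL
All 5 rows appear; 1 has NULL agent.

SQL:
SELECT a.title, b.name AS agent
FROM tickets a
LEFT JOIN agents b ON a.agent_id = b.id

Result:
title          | agent
---------------+------
Crash on save  | Tina 
Null pointer   | Tina 
Export error   | Tina 
Race condition | Iris 
Wrong timezone | NULL 


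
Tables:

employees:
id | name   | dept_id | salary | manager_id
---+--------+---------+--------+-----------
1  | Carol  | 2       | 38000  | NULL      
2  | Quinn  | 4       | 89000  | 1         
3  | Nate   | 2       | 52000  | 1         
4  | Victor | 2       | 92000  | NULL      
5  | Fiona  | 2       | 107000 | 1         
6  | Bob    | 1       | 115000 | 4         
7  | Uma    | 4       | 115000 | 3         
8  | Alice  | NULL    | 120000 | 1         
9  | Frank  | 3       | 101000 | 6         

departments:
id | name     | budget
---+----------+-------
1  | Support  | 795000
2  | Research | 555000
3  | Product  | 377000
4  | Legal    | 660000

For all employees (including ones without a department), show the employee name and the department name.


LEFT JOIN keeps every row from employees (the left table); where dept_id has no match in departments, the department columns become NULL. Walk through each employee:
  - employee 1 (Carol): dept_id=2 -> matches Research
  - employee 2 (Quinn): dept_id=4 -> matches Legal
  - employee 3 (Nate): dept_id=2 -> matches Research
  - employee 4 (Victor): dept_id=2 -> matches Research
  - employee 5 (Fiona): dept_id=2 -> matches Research
  - employee 6 (Bob): dept_id=1 -> matches Support
  - employee 7 (Uma): dept_id=4 -> matches Legal
  - employee 8 (Alice): dept_id=NULL, no match -> kept with NULL
  - employee 9 (Frank): dept_id=3 -> matches Product
All 9 rows appear; 1 has NULL department.

SQL:
SELECT a.name, b.name AS department
FROM employees a
LEFT JOIN departments b ON a.dept_id = b.id

Result:
name   | department
-------+-----------
Carol  | Research  
Quinn  | Legal     
Nate   | Research  
Victor | Research  
Fiona  | Research  
Bob    | Support   
Uma    | Legal     
Alice  | NULL      
Frank  | Product   


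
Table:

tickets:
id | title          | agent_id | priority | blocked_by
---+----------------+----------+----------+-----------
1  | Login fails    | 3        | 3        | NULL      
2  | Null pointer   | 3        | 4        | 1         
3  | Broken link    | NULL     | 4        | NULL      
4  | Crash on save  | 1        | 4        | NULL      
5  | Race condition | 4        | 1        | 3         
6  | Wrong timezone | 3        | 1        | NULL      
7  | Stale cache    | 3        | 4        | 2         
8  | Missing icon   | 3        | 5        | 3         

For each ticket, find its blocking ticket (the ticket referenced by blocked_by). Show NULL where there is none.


This is a self-join: tickets is joined to a second copy of itself, matching each row's blocked_by to another row's id. Use LEFT JOIN so rows with blocked_by=NULL are kept.
  - ticket 1 (Login fails): blocked_by=NULL -> NULL
  - ticket 2 (Null pointer): blocked_by=1 -> Login fails
  - ticket 3 (Broken link): blocked_by=NULL -> NULL
  - ticket 4 (Crash on save): blocked_by=NULL -> NULL
  - ticket 5 (Race condition): blocked_by=3 -> Broken link
  - ticket 6 (Wrong timezone): blocked_by=NULL -> NULL
  - ticket 7 (Stale cache): blocked_by=2 -> Null pointer
  - ticket 8 (Missing icon): blocked_by=3 -> Broken link

SQL:
SELECT a.title AS item, b.title AS blocked_by
FROM tickets a
LEFT JOIN tickets b ON a.blocked_by = b.id

Result:
item           | blocked_by  
---------------+-------------
Login fails    | NULL        
Null pointer   | Login fails 
Broken link    | NULL        
Crash on save  | NULL        
Race condition | Broken link 
Wrong timezone | NULL        
Stale cache    | Null pointer
Missing icon   | Broken link 


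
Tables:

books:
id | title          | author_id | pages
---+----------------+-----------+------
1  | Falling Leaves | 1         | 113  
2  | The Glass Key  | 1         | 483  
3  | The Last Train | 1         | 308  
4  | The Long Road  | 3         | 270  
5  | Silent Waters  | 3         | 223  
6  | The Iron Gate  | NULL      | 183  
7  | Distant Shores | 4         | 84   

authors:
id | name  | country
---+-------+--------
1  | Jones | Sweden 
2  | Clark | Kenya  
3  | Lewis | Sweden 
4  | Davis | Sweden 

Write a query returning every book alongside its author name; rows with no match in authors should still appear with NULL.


LEFT JOIN keeps every row from books (the left table); where author_id has no match in authors, the author columns become NULL. Walk through each book:
  - book 1 (Falling Leaves): author_id=1 -> matches Jones
  - book 2 (The Glass Key): author_id=1 -> matches Jones
  - book 3 (The Last Train): author_id=1 -> matches Jones
  - book 4 (The Long Road): author_id=3 -> matches Lewis
  - book 5 (Silent Waters): author_id=3 -> matches Lewis
  - book 6 (The Iron Gate): author_id=NULL, no match -> kept with NULL
  - book 7 (Distant Shores): author_id=4 -> matches Davis
All 7 rows appear; 1 has NULL author.

SQL:
SELECT a.title, b.name AS author
FROM books a
LEFT JOIN authors b ON a.author_id = b.id

Result:
title          | author
---------------+-------
Falling Leaves | Jones 
The Glass Key  | Jones 
The Last Train | Jones 
The Long Road  | Lewis 
Silent Waters  | Lewis 
The Iron Gate  | NULL  
Distant Shores | Davis 


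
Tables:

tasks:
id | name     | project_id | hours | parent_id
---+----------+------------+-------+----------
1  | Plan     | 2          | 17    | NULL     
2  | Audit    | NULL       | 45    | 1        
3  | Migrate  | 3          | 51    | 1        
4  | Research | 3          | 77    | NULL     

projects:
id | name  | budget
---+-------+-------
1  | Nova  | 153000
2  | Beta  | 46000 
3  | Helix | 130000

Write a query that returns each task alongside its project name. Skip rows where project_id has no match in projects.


INNER JOIN keeps only tasks rows whose project_id matches an id in projects. Walk through each task:
  - task 1 (Plan): project_id=2 -> matches Beta
  - task 2 (Audit): project_id=NULL, no match -> dropped
  - task 3 (Migrate): project_id=3 -> matches Helix
  - task 4 (Research): project_id=3 -> matches Helix
So 1 of 4 rows is dropped.

SQL:
SELECT a.name, b.name AS project
FROM tasks a
INNER JOIN projects b ON a.project_id = b.id

Result:
name     | project
---------+--------
Plan     | Beta   
Migrate  | Helix  
Research | Helix  


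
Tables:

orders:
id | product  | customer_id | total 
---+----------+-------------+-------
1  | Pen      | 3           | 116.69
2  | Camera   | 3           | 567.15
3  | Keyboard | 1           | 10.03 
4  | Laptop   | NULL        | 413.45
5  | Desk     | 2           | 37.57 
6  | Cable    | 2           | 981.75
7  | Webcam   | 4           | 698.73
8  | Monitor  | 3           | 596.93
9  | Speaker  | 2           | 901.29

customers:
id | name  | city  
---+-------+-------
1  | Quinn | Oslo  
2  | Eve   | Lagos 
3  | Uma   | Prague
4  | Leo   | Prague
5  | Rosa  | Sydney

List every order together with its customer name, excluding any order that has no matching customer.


INNER JOIN keeps only orders rows whose customer_id matches an id in customers. Walk through each order:
  - order 1 (Pen): customer_id=3 -> matches Uma
  - order 2 (Camera): customer_id=3 -> matches Uma
  - order 3 (Keyboard): customer_id=1 -> matches Quinn
  - order 4 (Laptop): customer_id=NULL, no match -> dropped
  - order 5 (Desk): customer_id=2 -> matches Eve
  - order 6 (Cable): customer_id=2 -> matches Eve
  - order 7 (Webcam): customer_id=4 -> matches Leo
  - order 8 (Monitor): customer_id=3 -> matches Uma
  - order 9 (Speaker): customer_id=2 -> matches Eve
So 1 of 9 rows is dropped.

SQL:
SELECT a.product, b.name AS customer
FROM orders a
INNER JOIN customers b ON a.customer_id = b.id

Result:
product  | customer
---------+---------
Pen      | Uma     
Camera   | Uma     
Keyboard | Quinn   
Desk     | Eve     
Cable    | Eve     
Webcam   | Leo     
Monitor  | Uma     
Speaker  | Eve     
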